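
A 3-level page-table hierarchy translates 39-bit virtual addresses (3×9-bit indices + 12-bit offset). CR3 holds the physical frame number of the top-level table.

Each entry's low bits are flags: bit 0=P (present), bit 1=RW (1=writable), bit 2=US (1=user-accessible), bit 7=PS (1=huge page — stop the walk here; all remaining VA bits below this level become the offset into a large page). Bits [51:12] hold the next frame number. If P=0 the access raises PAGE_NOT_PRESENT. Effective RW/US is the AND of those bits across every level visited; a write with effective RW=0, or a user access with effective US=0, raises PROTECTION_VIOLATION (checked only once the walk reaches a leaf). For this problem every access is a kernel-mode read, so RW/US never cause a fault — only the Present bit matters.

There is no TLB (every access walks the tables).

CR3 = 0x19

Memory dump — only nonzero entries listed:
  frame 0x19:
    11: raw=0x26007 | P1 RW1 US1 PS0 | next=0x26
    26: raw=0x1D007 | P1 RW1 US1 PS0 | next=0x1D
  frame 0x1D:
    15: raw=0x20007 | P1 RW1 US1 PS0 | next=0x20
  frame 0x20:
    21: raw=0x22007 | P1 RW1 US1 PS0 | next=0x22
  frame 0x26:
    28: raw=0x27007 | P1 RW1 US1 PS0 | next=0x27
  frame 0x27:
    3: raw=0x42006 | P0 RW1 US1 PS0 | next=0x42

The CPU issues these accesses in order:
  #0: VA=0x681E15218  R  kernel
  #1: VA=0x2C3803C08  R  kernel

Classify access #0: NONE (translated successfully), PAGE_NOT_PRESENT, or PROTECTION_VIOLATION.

Walk each access:
#0 VA=0x681E15218 (r,kernel):
  [0] read 0x19 idx=26: raw=0x1D007 flags P=1 W=1 U=1 S=0
  [1] read 0x1D idx=15: raw=0x20007 flags P=1 W=1 U=1 S=0
  [2] read 0x20 idx=21: raw=0x22007 flags P=1 W=1 U=1 S=0
  → PA=0x22218  (3 entries read)
#1 VA=0x2C3803C08 (r,kernel):
  [0] read 0x19 idx=11: raw=0x26007 flags P=1 W=1 U=1 S=0
  [1] read 0x26 idx=28: raw=0x27007 flags P=1 W=1 U=1 S=0
  [2] read 0x27 idx=3: raw=0x42006 flags P=0 W=1 U=1 S=0
  ⇒ fault: PAGE_NOT_PRESENT  — 3 lookups

Access #0 fault: NONE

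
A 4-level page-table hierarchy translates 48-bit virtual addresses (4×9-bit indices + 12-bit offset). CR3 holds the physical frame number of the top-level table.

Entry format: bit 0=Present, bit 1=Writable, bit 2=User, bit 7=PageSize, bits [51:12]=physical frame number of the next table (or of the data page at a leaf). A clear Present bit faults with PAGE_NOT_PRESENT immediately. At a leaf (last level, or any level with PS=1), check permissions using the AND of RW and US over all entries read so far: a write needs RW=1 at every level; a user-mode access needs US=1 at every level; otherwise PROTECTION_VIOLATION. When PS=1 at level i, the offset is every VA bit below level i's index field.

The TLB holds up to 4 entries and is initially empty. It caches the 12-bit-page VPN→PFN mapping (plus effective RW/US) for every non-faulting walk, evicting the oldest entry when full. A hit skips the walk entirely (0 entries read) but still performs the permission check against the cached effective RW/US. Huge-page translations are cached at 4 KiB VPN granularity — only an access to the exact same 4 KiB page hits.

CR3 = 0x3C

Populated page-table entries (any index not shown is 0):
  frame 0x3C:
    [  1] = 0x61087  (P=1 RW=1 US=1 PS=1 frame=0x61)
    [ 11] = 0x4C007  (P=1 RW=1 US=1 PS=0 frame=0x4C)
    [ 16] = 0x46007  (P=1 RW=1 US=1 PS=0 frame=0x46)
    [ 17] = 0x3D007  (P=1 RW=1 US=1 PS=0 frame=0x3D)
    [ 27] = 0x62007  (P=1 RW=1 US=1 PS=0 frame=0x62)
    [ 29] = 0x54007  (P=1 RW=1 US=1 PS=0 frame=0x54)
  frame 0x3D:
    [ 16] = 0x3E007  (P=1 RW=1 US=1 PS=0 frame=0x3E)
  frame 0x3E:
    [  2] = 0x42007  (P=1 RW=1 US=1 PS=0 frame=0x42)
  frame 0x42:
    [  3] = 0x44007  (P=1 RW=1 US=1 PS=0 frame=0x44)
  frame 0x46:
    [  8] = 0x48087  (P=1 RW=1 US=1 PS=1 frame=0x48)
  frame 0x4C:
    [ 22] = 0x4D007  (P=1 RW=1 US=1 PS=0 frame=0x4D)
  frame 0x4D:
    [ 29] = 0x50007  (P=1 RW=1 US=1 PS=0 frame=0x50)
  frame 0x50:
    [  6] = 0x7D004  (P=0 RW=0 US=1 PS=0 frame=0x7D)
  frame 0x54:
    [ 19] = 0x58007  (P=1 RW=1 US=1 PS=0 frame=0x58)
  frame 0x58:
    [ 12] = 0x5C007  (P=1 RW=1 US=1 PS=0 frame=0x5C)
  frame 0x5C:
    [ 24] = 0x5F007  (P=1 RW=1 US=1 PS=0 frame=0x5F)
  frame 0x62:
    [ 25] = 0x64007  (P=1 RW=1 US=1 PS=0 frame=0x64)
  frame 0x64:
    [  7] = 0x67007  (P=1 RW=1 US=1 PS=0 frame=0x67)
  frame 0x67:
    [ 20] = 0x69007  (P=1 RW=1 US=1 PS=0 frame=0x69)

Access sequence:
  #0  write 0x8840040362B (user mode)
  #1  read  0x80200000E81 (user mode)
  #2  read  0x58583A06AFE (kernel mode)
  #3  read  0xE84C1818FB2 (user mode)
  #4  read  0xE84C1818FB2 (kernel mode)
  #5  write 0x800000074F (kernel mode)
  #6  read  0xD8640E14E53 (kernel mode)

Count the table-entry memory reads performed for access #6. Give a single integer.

Walk each access:
#0 VA=0x8840040362B (w,user):
  lvl0: tbl 0x3C, slot 17 ⇒ 0x3D007 (P1/RW1/US1/PS0)
  lvl1: tbl 0x3D, slot 16 ⇒ 0x3E007 (P1/RW1/US1/PS0)
  lvl2: tbl 0x3E, slot 2 ⇒ 0x42007 (P1/RW1/US1/PS0)
  lvl3: tbl 0x42, slot 3 ⇒ 0x44007 (P1/RW1/US1/PS0)
  → PA=0x4462B  (4 entries read)
#1 VA=0x80200000E81 (r,user):
  lvl0: tbl 0x3C, slot 16 ⇒ 0x46007 (P1/RW1/US1/PS0)
  lvl1: tbl 0x46, slot 8 ⇒ 0x48087 (P1/RW1/US1/PS1)
  → PA=0x48E81 (huge @L1)  (2 entries read)
#2 VA=0x58583A06AFE (r,kernel):
  lvl0: tbl 0x3C, slot 11 ⇒ 0x4C007 (P1/RW1/US1/PS0)
  lvl1: tbl 0x4C, slot 22 ⇒ 0x4D007 (P1/RW1/US1/PS0)
  lvl2: tbl 0x4D, slot 29 ⇒ 0x50007 (P1/RW1/US1/PS0)
  lvl3: tbl 0x50, slot 6 ⇒ 0x7D004 (P0/RW0/US1/PS0)
  → PAGE_NOT_PRESENT  (4 entries read)
#3 VA=0xE84C1818FB2 (r,user):
  lvl0: tbl 0x3C, slot 29 ⇒ 0x54007 (P1/RW1/US1/PS0)
  lvl1: tbl 0x54, slot 19 ⇒ 0x58007 (P1/RW1/US1/PS0)
  lvl2: tbl 0x58, slot 12 ⇒ 0x5C007 (P1/RW1/US1/PS0)
  lvl3: tbl 0x5C, slot 24 ⇒ 0x5F007 (P1/RW1/US1/PS0)
  → PA=0x5FFB2  (4 entries read)
#4 VA=0xE84C1818FB2 (r,kernel):
  TLB hit vpn=0xE84C1818 → PA=0x5FFB2
#5 VA=0x800000074F (w,kernel):
  lvl0: tbl 0x3C, slot 1 ⇒ 0x61087 (P1/RW1/US1/PS1)
  → PA=0x6174F (huge @L0)  (1 entries read)
#6 VA=0xD8640E14E53 (r,kernel):
  lvl0: tbl 0x3C, slot 27 ⇒ 0x62007 (P1/RW1/US1/PS0)
  lvl1: tbl 0x62, slot 25 ⇒ 0x64007 (P1/RW1/US1/PS0)
  lvl2: tbl 0x64, slot 7 ⇒ 0x67007 (P1/RW1/US1/PS0)
  lvl3: tbl 0x67, slot 20 ⇒ 0x69007 (P1/RW1/US1/PS0)
  → PA=0x69E53  (4 entries read)

Entries read for #6: 4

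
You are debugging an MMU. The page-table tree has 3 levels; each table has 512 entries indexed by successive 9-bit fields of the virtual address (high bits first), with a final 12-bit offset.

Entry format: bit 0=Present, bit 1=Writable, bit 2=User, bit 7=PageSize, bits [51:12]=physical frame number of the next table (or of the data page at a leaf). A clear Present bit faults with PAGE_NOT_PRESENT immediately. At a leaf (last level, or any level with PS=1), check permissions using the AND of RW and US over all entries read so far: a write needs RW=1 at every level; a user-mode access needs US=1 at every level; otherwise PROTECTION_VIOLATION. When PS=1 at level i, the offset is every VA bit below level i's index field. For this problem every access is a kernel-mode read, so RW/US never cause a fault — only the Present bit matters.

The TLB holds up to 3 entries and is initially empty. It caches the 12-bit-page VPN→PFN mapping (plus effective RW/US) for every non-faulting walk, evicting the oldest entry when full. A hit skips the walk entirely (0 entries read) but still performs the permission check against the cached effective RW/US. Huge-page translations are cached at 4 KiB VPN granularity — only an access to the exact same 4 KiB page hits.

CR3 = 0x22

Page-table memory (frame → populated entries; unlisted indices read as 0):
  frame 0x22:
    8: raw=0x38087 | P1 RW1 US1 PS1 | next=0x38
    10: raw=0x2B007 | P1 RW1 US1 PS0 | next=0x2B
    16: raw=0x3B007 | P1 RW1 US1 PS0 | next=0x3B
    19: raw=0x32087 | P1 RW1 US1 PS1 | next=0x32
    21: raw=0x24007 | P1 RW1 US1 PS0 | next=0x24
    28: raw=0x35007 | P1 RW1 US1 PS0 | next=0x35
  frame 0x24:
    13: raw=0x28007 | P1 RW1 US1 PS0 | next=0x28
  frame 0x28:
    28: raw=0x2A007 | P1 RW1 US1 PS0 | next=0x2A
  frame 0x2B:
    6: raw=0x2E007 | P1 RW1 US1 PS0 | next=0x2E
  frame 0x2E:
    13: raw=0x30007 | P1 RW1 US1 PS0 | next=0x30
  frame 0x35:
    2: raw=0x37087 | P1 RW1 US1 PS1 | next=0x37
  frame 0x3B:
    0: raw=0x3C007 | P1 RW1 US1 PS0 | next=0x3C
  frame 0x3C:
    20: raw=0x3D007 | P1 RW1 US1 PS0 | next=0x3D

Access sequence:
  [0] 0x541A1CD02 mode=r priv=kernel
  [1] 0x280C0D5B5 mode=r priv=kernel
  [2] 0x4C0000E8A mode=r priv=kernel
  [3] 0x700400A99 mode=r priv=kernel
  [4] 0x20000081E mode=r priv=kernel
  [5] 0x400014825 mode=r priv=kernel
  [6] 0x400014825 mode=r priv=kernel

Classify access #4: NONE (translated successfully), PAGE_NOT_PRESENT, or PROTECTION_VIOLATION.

Trace:
#0 VA=0x541A1CD02 (r,kernel):
  L0: frame=0x22 idx=21 entry=0x24007 [P=1 RW=1 US=1 PS=0]
  L1: frame=0x24 idx=13 entry=0x28007 [P=1 RW=1 US=1 PS=0]
  L2: frame=0x28 idx=28 entry=0x2A007 [P=1 RW=1 US=1 PS=0]
  ⇒ phys 0x2AD02  [3 reads]
#1 VA=0x280C0D5B5 (r,kernel):
  L0: frame=0x22 idx=10 entry=0x2B007 [P=1 RW=1 US=1 PS=0]
  L1: frame=0x2B idx=6 entry=0x2E007 [P=1 RW=1 US=1 PS=0]
  L2: frame=0x2E idx=13 entry=0x30007 [P=1 RW=1 US=1 PS=0]
  ⇒ phys 0x305B5  [3 reads]
#2 VA=0x4C0000E8A (r,kernel):
  L0: frame=0x22 idx=19 entry=0x32087 [P=1 RW=1 US=1 PS=1]
  ⇒ phys 0x32E8A (huge @L0)  [1 reads]
#3 VA=0x700400A99 (r,kernel):
  L0: frame=0x22 idx=28 entry=0x35007 [P=1 RW=1 US=1 PS=0]
  L1: frame=0x35 idx=2 entry=0x37087 [P=1 RW=1 US=1 PS=1]
  ⇒ phys 0x37A99 (huge @L1)  [2 reads]
#4 VA=0x20000081E (r,kernel):
  L0: frame=0x22 idx=8 entry=0x38087 [P=1 RW=1 US=1 PS=1]
  ⇒ phys 0x3881E (huge @L0)  [1 reads]
#5 VA=0x400014825 (r,kernel):
  L0: frame=0x22 idx=16 entry=0x3B007 [P=1 RW=1 US=1 PS=0]
  L1: frame=0x3B idx=0 entry=0x3C007 [P=1 RW=1 US=1 PS=0]
  L2: frame=0x3C idx=20 entry=0x3D007 [P=1 RW=1 US=1 PS=0]
  ⇒ phys 0x3D825  [3 reads]
#6 VA=0x400014825 (r,kernel):
  TLB hit vpn=0x400014 → PA=0x3D825

Access #4 fault: NONE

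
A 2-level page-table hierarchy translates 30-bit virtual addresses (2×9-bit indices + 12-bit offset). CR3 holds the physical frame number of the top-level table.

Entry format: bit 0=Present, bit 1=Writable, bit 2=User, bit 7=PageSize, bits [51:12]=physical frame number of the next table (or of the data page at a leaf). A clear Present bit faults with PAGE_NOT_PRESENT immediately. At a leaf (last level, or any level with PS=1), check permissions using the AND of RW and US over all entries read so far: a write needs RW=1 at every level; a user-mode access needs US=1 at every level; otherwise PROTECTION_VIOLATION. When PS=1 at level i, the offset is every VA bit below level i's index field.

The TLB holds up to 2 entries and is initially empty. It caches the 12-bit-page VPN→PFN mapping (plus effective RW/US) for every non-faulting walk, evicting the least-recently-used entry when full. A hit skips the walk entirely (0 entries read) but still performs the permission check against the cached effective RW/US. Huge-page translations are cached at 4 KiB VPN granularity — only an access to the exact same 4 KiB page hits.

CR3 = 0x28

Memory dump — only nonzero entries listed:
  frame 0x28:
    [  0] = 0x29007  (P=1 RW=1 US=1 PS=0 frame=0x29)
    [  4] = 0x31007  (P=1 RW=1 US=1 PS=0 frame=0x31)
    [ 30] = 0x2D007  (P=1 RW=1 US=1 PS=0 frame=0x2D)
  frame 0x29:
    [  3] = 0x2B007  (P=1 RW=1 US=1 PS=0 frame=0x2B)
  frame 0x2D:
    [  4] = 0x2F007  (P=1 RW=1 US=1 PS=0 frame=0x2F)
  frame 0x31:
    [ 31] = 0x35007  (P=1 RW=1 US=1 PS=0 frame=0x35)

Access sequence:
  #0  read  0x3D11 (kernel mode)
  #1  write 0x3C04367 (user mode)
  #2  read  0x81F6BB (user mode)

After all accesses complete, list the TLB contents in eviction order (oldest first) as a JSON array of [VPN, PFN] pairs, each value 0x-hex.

Trace:
#0 VA=0x3D11 (r,kernel):
  [0] read 0x28 idx=0: raw=0x29007 flags P=1 W=1 U=1 S=0
  [1] read 0x29 idx=3: raw=0x2B007 flags P=1 W=1 U=1 S=0
  ✓ 0x2BD11  — 2 lookups
#1 VA=0x3C04367 (w,user):
  [0] read 0x28 idx=30: raw=0x2D007 flags P=1 W=1 U=1 S=0
  [1] read 0x2D idx=4: raw=0x2F007 flags P=1 W=1 U=1 S=0
  ✓ 0x2F367  — 2 lookups
#2 VA=0x81F6BB (r,user):
  [0] read 0x28 idx=4: raw=0x31007 flags P=1 W=1 U=1 S=0
  [1] read 0x31 idx=31: raw=0x35007 flags P=1 W=1 U=1 S=0
  ✓ 0x356BB  — 2 lookups

TLB: [["0x3C04", "0x2F"], ["0x81F", "0x35"]]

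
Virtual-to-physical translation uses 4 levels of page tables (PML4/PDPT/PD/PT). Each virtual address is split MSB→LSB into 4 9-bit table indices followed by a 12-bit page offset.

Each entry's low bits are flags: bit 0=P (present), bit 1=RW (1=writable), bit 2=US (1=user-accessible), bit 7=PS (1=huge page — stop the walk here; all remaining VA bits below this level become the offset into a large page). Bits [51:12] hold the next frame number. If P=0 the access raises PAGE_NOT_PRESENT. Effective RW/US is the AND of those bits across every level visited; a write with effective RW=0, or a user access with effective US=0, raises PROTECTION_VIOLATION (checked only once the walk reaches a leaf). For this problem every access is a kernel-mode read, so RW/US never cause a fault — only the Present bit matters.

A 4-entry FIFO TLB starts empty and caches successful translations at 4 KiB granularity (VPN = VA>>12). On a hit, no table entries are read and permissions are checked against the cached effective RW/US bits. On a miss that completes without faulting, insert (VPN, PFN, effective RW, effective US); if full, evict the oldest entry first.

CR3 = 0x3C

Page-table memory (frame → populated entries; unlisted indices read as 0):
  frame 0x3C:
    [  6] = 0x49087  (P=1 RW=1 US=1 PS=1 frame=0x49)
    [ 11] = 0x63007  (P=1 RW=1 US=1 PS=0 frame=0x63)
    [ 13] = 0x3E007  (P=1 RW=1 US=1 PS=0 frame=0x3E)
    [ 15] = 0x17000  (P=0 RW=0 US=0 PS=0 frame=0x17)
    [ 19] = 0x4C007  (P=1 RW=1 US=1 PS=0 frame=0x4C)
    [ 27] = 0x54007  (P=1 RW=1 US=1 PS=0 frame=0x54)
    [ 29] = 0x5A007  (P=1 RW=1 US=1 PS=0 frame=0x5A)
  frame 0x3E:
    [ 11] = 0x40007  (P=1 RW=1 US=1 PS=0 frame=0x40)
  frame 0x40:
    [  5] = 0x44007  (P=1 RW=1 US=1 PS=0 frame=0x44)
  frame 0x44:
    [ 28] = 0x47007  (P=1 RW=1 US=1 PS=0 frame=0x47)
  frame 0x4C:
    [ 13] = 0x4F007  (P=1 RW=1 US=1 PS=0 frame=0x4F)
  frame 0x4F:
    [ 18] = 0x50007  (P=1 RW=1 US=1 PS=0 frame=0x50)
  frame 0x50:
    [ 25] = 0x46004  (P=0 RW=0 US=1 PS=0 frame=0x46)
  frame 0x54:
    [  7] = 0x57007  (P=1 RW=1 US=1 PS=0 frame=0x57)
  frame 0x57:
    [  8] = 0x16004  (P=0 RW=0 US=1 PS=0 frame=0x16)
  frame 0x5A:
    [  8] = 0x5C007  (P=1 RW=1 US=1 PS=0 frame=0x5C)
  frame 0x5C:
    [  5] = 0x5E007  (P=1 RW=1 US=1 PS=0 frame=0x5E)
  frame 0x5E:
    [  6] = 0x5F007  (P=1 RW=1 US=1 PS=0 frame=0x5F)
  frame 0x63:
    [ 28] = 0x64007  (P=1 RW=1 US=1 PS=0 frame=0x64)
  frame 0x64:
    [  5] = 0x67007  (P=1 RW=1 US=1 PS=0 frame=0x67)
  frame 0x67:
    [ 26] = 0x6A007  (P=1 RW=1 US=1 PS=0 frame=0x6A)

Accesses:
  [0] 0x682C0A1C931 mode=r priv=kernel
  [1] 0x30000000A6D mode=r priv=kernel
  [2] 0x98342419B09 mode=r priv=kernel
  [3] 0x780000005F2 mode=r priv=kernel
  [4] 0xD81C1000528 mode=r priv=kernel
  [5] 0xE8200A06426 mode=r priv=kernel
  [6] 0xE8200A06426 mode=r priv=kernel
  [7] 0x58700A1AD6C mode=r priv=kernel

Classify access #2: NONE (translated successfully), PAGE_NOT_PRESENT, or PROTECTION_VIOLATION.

Trace:
#0 VA=0x682C0A1C931 (r,kernel):
  L0: frame=0x3C idx=13 entry=0x3E007 [P=1 RW=1 US=1 PS=0]
  L1: frame=0x3E idx=11 entry=0x40007 [P=1 RW=1 US=1 PS=0]
  L2: frame=0x40 idx=5 entry=0x44007 [P=1 RW=1 US=1 PS=0]
  L3: frame=0x44 idx=28 entry=0x47007 [P=1 RW=1 US=1 PS=0]
  ✓ 0x47931  — 4 lookups
#1 VA=0x30000000A6D (r,kernel):
  L0: frame=0x3C idx=6 entry=0x49087 [P=1 RW=1 US=1 PS=1]
  ✓ 0x49A6D (huge @L0)  — 1 lookups
#2 VA=0x98342419B09 (r,kernel):
  L0: frame=0x3C idx=19 entry=0x4C007 [P=1 RW=1 US=1 PS=0]
  L1: frame=0x4C idx=13 entry=0x4F007 [P=1 RW=1 US=1 PS=0]
  L2: frame=0x4F idx=18 entry=0x50007 [P=1 RW=1 US=1 PS=0]
  L3: frame=0x50 idx=25 entry=0x46004 [P=0 RW=0 US=1 PS=0]
  ✗ PAGE_NOT_PRESENT  [4 reads]
#3 VA=0x780000005F2 (r,kernel):
  L0: frame=0x3C idx=15 entry=0x17000 [P=0 RW=0 US=0 PS=0]
  ✗ PAGE_NOT_PRESENT  [1 reads]
#4 VA=0xD81C1000528 (r,kernel):
  L0: frame=0x3C idx=27 entry=0x54007 [P=1 RW=1 US=1 PS=0]
  L1: frame=0x54 idx=7 entry=0x57007 [P=1 RW=1 US=1 PS=0]
  L2: frame=0x57 idx=8 entry=0x16004 [P=0 RW=0 US=1 PS=0]
  ✗ PAGE_NOT_PRESENT  [3 reads]
#5 VA=0xE8200A06426 (r,kernel):
  L0: frame=0x3C idx=29 entry=0x5A007 [P=1 RW=1 US=1 PS=0]
  L1: frame=0x5A idx=8 entry=0x5C007 [P=1 RW=1 US=1 PS=0]
  L2: frame=0x5C idx=5 entry=0x5E007 [P=1 RW=1 US=1 PS=0]
  L3: frame=0x5E idx=6 entry=0x5F007 [P=1 RW=1 US=1 PS=0]
  ✓ 0x5F426  — 4 lookups
#6 VA=0xE8200A06426 (r,kernel):
  TLB hit vpn=0xE8200A06 → PA=0x5F426
#7 VA=0x58700A1AD6C (r,kernel):
  L0: frame=0x3C idx=11 entry=0x63007 [P=1 RW=1 US=1 PS=0]
  L1: frame=0x63 idx=28 entry=0x64007 [P=1 RW=1 US=1 PS=0]
  L2: frame=0x64 idx=5 entry=0x67007 [P=1 RW=1 US=1 PS=0]
  L3: frame=0x67 idx=26 entry=0x6A007 [P=1 RW=1 US=1 PS=0]
  ✓ 0x6AD6C  — 4 lookups

Access #2 fault: PAGE_NOT_PRESENT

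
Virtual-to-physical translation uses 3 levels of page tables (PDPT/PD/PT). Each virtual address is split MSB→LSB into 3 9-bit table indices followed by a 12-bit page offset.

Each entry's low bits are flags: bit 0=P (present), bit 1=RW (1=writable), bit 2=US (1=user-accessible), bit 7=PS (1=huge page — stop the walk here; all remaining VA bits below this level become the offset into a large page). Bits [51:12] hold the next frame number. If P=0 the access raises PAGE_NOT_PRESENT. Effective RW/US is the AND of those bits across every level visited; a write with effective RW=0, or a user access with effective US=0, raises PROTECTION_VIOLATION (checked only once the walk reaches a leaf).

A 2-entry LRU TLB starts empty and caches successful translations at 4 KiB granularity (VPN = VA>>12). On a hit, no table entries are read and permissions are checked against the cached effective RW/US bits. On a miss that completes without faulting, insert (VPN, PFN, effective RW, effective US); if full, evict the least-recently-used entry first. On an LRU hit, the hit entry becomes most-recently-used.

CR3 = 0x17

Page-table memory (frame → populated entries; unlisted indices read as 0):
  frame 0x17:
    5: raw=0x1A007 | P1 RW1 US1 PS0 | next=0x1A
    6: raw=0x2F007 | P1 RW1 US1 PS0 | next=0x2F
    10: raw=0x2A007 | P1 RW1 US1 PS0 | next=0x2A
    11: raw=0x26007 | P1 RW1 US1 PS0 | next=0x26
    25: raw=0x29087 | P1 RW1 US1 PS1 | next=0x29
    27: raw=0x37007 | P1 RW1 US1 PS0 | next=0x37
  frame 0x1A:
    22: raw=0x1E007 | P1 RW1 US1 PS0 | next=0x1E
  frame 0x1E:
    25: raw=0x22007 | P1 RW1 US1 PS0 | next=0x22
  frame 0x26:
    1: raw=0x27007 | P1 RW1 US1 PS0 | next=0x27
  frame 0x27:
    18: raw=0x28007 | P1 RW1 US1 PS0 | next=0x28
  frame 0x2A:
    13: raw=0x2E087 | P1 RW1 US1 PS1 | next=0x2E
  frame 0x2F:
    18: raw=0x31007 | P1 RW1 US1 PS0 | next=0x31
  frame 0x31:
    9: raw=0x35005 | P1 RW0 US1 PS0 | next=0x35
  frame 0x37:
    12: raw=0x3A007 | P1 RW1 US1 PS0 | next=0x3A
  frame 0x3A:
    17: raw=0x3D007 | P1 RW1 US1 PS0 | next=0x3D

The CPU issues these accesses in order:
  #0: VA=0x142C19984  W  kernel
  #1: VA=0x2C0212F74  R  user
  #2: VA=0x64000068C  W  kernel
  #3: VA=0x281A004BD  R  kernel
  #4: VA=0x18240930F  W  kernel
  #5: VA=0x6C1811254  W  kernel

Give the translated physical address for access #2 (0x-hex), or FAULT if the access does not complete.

Per-access translation:
#0 VA=0x142C19984 (w,kernel):
  [0] read 0x17 idx=5: raw=0x1A007 flags P=1 W=1 U=1 S=0
  [1] read 0x1A idx=22: raw=0x1E007 flags P=1 W=1 U=1 S=0
  [2] read 0x1E idx=25: raw=0x22007 flags P=1 W=1 U=1 S=0
  → PA=0x22984  (3 entries read)
#1 VA=0x2C0212F74 (r,user):
  [0] read 0x17 idx=11: raw=0x26007 flags P=1 W=1 U=1 S=0
  [1] read 0x26 idx=1: raw=0x27007 flags P=1 W=1 U=1 S=0
  [2] read 0x27 idx=18: raw=0x28007 flags P=1 W=1 U=1 S=0
  → PA=0x28F74  (3 entries read)
#2 VA=0x64000068C (w,kernel):
  [0] read 0x17 idx=25: raw=0x29087 flags P=1 W=1 U=1 S=1
  → PA=0x2968C (huge @L0)  (1 entries read)
#3 VA=0x281A004BD (r,kernel):
  [0] read 0x17 idx=10: raw=0x2A007 flags P=1 W=1 U=1 S=0
  [1] read 0x2A idx=13: raw=0x2E087 flags P=1 W=1 U=1 S=1
  → PA=0x2E4BD (huge @L1)  (2 entries read)
#4 VA=0x18240930F (w,kernel):
  [0] read 0x17 idx=6: raw=0x2F007 flags P=1 W=1 U=1 S=0
  [1] read 0x2F idx=18: raw=0x31007 flags P=1 W=1 U=1 S=0
  [2] read 0x31 idx=9: raw=0x35005 flags P=1 W=0 U=1 S=0
  ✗ PROTECTION_VIOLATION  [3 reads]
#5 VA=0x6C1811254 (w,kernel):
  [0] read 0x17 idx=27: raw=0x37007 flags P=1 W=1 U=1 S=0
  [1] read 0x37 idx=12: raw=0x3A007 flags P=1 W=1 U=1 S=0
  [2] read 0x3A idx=17: raw=0x3D007 flags P=1 W=1 U=1 S=0
  → PA=0x3D254  (3 entries read)

Access #2 PA: 0x2968C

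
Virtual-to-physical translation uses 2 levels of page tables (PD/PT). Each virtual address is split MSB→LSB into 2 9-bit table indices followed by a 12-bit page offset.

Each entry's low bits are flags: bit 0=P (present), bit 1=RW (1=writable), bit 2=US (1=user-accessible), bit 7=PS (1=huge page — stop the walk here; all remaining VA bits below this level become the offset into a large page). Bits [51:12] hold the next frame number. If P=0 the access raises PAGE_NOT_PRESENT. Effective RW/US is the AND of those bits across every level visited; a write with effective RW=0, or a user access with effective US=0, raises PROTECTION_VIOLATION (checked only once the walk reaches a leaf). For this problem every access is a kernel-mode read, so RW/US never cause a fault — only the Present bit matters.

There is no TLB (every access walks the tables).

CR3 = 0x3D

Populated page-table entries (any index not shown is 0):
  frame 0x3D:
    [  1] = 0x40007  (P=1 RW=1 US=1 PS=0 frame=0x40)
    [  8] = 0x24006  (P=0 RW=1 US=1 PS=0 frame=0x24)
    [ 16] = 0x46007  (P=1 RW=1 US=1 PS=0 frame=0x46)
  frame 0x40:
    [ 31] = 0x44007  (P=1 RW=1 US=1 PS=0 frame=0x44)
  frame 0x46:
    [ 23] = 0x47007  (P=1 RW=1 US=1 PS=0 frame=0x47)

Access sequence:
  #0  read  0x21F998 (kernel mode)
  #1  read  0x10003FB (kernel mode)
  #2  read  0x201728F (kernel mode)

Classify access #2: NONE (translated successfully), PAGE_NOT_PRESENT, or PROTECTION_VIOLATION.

Walk each access:
#0 VA=0x21F998 (r,kernel):
  L0 @0x3D[1] → 0x40007  P=1,RW=1,US=1,PS=0
  L1 @0x40[31] → 0x44007  P=1,RW=1,US=1,PS=0
  ✓ 0x44998  — 2 lookups
#1 VA=0x10003FB (r,kernel):
  L0 @0x3D[8] → 0x24006  P=0,RW=1,US=1,PS=0
  ⇒ fault: PAGE_NOT_PRESENT  — 1 lookups
#2 VA=0x201728F (r,kernel):
  L0 @0x3D[16] → 0x46007  P=1,RW=1,US=1,PS=0
  L1 @0x46[23] → 0x47007  P=1,RW=1,US=1,PS=0
  ✓ 0x4728F  — 2 lookups

Access #2 fault: NONE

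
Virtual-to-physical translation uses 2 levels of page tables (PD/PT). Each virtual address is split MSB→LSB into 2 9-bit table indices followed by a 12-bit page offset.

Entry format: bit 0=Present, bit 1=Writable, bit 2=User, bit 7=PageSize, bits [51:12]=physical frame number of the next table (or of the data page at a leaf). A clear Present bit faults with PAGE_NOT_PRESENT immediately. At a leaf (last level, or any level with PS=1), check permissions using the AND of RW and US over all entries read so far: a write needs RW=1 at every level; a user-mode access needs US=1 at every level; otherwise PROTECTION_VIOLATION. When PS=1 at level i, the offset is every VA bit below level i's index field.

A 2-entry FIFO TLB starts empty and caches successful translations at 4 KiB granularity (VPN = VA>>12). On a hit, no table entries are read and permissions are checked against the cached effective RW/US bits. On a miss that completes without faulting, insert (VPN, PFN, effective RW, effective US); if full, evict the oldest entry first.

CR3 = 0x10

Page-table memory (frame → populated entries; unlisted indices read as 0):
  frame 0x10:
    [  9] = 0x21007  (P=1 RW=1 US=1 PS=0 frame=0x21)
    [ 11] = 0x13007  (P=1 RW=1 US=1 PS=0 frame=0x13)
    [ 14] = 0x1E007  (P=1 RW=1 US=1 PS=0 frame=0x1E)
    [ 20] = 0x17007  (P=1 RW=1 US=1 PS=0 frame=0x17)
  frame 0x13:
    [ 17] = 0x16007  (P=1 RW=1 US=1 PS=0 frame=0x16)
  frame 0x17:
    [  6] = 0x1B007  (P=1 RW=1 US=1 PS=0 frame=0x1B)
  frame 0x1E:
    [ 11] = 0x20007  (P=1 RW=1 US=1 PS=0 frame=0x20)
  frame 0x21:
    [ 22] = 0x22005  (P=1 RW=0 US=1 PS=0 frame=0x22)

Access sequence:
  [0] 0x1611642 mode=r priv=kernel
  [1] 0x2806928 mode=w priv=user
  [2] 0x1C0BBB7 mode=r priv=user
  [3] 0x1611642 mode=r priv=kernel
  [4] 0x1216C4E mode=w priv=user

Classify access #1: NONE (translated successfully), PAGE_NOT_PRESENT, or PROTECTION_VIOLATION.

Walk each access:
#0 VA=0x1611642 (r,kernel):
  lvl0: tbl 0x10, slot 11 ⇒ 0x13007 (P1/RW1/US1/PS0)
  lvl1: tbl 0x13, slot 17 ⇒ 0x16007 (P1/RW1/US1/PS0)
  ✓ 0x16642  — 2 lookups
#1 VA=0x2806928 (w,user):
  lvl0: tbl 0x10, slot 20 ⇒ 0x17007 (P1/RW1/US1/PS0)
  lvl1: tbl 0x17, slot 6 ⇒ 0x1B007 (P1/RW1/US1/PS0)
  ✓ 0x1B928  — 2 lookups
#2 VA=0x1C0BBB7 (r,user):
  lvl0: tbl 0x10, slot 14 ⇒ 0x1E007 (P1/RW1/US1/PS0)
  lvl1: tbl 0x1E, slot 11 ⇒ 0x20007 (P1/RW1/US1/PS0)
  ✓ 0x20BB7  — 2 lookups
#3 VA=0x1611642 (r,kernel):
  lvl0: tbl 0x10, slot 11 ⇒ 0x13007 (P1/RW1/US1/PS0)
  lvl1: tbl 0x13, slot 17 ⇒ 0x16007 (P1/RW1/US1/PS0)
  ✓ 0x16642  — 2 lookups
#4 VA=0x1216C4E (w,user):
  lvl0: tbl 0x10, slot 9 ⇒ 0x21007 (P1/RW1/US1/PS0)
  lvl1: tbl 0x21, slot 22 ⇒ 0x22005 (P1/RW0/US1/PS0)
  ✗ PROTECTION_VIOLATION  [2 reads]

Access #1 fault: NONE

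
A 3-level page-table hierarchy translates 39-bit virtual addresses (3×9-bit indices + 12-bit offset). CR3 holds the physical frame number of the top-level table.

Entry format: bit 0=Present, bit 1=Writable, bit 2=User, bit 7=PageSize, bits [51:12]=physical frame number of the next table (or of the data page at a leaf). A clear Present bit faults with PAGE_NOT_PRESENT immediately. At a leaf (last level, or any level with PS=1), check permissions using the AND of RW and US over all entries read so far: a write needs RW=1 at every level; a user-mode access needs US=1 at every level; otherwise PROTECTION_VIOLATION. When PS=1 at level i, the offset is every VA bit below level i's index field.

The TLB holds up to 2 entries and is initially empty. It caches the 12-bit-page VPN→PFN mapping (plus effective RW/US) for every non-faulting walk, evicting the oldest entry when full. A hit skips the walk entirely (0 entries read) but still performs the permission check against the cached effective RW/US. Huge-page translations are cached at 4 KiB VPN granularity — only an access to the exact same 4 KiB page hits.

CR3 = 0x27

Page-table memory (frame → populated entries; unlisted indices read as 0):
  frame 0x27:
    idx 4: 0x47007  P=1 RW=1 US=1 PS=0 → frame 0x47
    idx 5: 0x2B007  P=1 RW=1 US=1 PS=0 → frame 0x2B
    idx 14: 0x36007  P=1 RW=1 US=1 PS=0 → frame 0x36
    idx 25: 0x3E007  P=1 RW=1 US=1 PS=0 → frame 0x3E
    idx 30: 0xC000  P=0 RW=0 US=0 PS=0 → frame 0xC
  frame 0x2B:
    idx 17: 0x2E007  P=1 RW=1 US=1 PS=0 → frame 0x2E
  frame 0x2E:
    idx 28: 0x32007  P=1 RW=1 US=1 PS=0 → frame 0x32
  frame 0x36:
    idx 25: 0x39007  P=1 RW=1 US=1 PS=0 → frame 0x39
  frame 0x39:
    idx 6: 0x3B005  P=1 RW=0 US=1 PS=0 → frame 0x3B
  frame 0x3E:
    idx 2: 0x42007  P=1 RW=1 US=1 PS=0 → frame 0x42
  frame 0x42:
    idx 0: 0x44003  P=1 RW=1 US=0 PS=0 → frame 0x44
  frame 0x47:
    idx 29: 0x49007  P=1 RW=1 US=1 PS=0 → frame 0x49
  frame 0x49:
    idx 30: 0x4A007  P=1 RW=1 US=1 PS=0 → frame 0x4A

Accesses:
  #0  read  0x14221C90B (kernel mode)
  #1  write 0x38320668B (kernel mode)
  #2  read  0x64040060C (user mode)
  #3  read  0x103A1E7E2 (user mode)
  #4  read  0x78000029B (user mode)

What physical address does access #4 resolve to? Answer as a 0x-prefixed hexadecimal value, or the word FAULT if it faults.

Per-access translation:
#0 VA=0x14221C90B (r,kernel):
  L0: frame=0x27 idx=5 entry=0x2B007 [P=1 RW=1 US=1 PS=0]
  L1: frame=0x2B idx=17 entry=0x2E007 [P=1 RW=1 US=1 PS=0]
  L2: frame=0x2E idx=28 entry=0x32007 [P=1 RW=1 US=1 PS=0]
  ✓ 0x3290B  — 3 lookups
#1 VA=0x38320668B (w,kernel):
  L0: frame=0x27 idx=14 entry=0x36007 [P=1 RW=1 US=1 PS=0]
  L1: frame=0x36 idx=25 entry=0x39007 [P=1 RW=1 US=1 PS=0]
  L2: frame=0x39 idx=6 entry=0x3B005 [P=1 RW=0 US=1 PS=0]
  ⇒ fault: PROTECTION_VIOLATION  — 3 lookups
#2 VA=0x64040060C (r,user):
  L0: frame=0x27 idx=25 entry=0x3E007 [P=1 RW=1 US=1 PS=0]
  L1: frame=0x3E idx=2 entry=0x42007 [P=1 RW=1 US=1 PS=0]
  L2: frame=0x42 idx=0 entry=0x44003 [P=1 RW=1 US=0 PS=0]
  ⇒ fault: PROTECTION_VIOLATION  — 3 lookups
#3 VA=0x103A1E7E2 (r,user):
  L0: frame=0x27 idx=4 entry=0x47007 [P=1 RW=1 US=1 PS=0]
  L1: frame=0x47 idx=29 entry=0x49007 [P=1 RW=1 US=1 PS=0]
  L2: frame=0x49 idx=30 entry=0x4A007 [P=1 RW=1 US=1 PS=0]
  ✓ 0x4A7E2  — 3 lookups
#4 VA=0x78000029B (r,user):
  L0: frame=0x27 idx=30 entry=0xC000 [P=0 RW=0 US=0 PS=0]
  ⇒ fault: PAGE_NOT_PRESENT  — 1 lookups

Access #4 PA: FAULT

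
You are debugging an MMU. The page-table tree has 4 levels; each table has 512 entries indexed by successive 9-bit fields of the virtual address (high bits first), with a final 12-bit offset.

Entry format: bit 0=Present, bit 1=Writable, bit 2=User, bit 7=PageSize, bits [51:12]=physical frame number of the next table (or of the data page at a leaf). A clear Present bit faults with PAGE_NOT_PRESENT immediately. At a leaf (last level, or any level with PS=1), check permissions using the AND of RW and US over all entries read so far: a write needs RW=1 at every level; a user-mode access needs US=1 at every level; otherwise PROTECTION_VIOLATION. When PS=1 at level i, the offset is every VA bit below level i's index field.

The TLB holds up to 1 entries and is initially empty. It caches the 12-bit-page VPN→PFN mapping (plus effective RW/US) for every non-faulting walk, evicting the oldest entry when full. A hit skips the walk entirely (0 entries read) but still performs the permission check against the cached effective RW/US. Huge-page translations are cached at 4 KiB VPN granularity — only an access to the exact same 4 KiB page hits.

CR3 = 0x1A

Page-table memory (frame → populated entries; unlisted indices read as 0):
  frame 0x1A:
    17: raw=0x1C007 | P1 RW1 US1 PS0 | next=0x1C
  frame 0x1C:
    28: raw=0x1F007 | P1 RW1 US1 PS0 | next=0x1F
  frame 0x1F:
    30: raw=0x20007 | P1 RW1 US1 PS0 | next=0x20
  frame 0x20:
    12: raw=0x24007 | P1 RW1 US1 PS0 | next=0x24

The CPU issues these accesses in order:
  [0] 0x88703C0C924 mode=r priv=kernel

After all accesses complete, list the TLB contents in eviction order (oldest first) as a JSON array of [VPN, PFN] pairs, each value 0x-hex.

Walk each access:
#0 VA=0x88703C0C924 (r,kernel):
  [0] read 0x1A idx=17: raw=0x1C007 flags P=1 W=1 U=1 S=0
  [1] read 0x1C idx=28: raw=0x1F007 flags P=1 W=1 U=1 S=0
  [2] read 0x1F idx=30: raw=0x20007 flags P=1 W=1 U=1 S=0
  [3] read 0x20 idx=12: raw=0x24007 flags P=1 W=1 U=1 S=0
  ✓ 0x24924  — 4 lookups

TLB: [["0x88703C0C", "0x24"]]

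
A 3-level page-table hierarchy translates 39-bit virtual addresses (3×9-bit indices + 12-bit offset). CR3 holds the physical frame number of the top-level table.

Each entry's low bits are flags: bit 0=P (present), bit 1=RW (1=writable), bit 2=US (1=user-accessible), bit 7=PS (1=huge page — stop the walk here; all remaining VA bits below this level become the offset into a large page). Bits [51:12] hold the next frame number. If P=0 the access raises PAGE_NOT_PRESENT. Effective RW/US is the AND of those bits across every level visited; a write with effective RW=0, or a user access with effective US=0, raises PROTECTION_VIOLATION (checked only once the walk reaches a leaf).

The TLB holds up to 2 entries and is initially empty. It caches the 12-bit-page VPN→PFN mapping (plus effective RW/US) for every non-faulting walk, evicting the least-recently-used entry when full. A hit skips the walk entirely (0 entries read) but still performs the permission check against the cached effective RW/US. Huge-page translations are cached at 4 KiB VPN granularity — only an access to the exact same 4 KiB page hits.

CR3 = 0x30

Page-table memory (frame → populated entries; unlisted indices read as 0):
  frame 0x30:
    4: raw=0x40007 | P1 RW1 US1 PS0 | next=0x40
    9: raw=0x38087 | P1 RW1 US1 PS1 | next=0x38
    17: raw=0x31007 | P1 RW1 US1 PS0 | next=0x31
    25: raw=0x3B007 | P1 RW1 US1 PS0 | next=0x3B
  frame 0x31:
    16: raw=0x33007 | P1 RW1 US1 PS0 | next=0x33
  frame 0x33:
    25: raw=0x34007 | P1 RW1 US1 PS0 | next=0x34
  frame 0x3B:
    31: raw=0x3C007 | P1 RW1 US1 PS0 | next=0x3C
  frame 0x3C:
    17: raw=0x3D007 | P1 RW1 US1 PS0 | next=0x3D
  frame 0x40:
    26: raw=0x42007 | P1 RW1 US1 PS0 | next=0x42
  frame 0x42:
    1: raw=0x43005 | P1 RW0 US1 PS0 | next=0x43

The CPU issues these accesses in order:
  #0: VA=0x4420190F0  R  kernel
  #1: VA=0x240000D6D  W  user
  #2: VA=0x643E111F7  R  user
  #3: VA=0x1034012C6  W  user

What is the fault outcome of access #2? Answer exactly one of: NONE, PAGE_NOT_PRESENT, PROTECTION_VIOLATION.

Trace:
#0 VA=0x4420190F0 (r,kernel):
  L0 @0x30[17] → 0x31007  P=1,RW=1,US=1,PS=0
  L1 @0x31[16] → 0x33007  P=1,RW=1,US=1,PS=0
  L2 @0x33[25] → 0x34007  P=1,RW=1,US=1,PS=0
  ⇒ phys 0x340F0  [3 reads]
#1 VA=0x240000D6D (w,user):
  L0 @0x30[9] → 0x38087  P=1,RW=1,US=1,PS=1
  ⇒ phys 0x38D6D (huge @L0)  [1 reads]
#2 VA=0x643E111F7 (r,user):
  L0 @0x30[25] → 0x3B007  P=1,RW=1,US=1,PS=0
  L1 @0x3B[31] → 0x3C007  P=1,RW=1,US=1,PS=0
  L2 @0x3C[17] → 0x3D007  P=1,RW=1,US=1,PS=0
  ⇒ phys 0x3D1F7  [3 reads]
#3 VA=0x1034012C6 (w,user):
  L0 @0x30[4] → 0x40007  P=1,RW=1,US=1,PS=0
  L1 @0x40[26] → 0x42007  P=1,RW=1,US=1,PS=0
  L2 @0x42[1] → 0x43005  P=1,RW=0,US=1,PS=0
  ⇒ fault: PROTECTION_VIOLATION  — 3 lookups

Access #2 fault: NONE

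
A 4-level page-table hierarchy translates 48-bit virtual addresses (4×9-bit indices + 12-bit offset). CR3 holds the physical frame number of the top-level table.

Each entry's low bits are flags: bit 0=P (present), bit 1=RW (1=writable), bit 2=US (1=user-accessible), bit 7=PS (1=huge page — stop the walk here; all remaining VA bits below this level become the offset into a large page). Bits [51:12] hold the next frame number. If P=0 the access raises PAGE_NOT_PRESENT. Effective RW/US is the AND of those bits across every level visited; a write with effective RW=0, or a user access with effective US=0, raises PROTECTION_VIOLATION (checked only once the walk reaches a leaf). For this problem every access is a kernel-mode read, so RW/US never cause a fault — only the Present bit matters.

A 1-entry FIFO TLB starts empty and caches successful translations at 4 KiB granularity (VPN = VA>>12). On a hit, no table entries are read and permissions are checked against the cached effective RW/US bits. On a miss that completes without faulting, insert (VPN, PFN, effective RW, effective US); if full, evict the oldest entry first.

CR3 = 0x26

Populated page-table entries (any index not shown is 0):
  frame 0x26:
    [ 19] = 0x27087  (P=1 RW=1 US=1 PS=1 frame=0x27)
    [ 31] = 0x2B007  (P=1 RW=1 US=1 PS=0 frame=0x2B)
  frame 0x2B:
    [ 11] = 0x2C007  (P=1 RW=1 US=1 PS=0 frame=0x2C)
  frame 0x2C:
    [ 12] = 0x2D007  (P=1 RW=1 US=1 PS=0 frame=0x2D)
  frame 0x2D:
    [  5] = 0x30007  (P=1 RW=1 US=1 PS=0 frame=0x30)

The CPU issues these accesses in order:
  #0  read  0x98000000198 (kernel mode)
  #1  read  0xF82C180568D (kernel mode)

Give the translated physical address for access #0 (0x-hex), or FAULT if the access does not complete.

Per-access translation:
#0 VA=0x98000000198 (r,kernel):
  L0: frame=0x26 idx=19 entry=0x27087 [P=1 RW=1 US=1 PS=1]
  ✓ 0x27198 (huge @L0)  — 1 lookups
#1 VA=0xF82C180568D (r,kernel):
  L0: frame=0x26 idx=31 entry=0x2B007 [P=1 RW=1 US=1 PS=0]
  L1: frame=0x2B idx=11 entry=0x2C007 [P=1 RW=1 US=1 PS=0]
  L2: frame=0x2C idx=12 entry=0x2D007 [P=1 RW=1 US=1 PS=0]
  L3: frame=0x2D idx=5 entry=0x30007 [P=1 RW=1 US=1 PS=0]
  ✓ 0x3068D  — 4 lookups

Access #0 PA: 0x27198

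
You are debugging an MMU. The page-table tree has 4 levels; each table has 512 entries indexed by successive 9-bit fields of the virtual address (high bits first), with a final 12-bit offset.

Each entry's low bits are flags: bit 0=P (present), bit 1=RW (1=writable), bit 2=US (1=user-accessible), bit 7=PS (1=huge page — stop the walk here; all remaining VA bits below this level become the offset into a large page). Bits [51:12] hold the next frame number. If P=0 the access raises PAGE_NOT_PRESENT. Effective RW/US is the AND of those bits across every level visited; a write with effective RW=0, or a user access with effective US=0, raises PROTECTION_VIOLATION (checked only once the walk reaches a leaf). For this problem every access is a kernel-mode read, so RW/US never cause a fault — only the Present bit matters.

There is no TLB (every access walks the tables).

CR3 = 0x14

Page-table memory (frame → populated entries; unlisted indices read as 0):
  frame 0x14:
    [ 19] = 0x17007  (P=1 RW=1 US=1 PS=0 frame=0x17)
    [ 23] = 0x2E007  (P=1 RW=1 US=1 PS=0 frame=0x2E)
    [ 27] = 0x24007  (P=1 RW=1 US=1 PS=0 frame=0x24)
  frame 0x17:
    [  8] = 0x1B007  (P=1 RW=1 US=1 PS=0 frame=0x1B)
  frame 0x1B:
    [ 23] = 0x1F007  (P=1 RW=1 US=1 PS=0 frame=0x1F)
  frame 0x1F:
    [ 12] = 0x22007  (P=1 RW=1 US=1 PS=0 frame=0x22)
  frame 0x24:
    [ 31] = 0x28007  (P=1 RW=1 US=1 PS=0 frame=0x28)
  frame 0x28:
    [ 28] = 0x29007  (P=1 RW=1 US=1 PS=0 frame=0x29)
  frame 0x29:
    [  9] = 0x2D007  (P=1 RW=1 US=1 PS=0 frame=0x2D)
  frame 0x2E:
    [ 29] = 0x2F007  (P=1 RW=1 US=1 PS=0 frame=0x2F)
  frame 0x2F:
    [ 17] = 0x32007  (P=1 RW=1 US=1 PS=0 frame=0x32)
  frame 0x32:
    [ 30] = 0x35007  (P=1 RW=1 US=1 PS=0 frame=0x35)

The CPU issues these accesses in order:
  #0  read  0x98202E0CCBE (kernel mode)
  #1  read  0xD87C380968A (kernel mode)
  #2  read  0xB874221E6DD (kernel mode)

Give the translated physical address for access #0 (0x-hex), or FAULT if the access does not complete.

Trace:
#0 VA=0x98202E0CCBE (r,kernel):
  L0 @0x14[19] → 0x17007  P=1,RW=1,US=1,PS=0
  L1 @0x17[8] → 0x1B007  P=1,RW=1,US=1,PS=0
  L2 @0x1B[23] → 0x1F007  P=1,RW=1,US=1,PS=0
  L3 @0x1F[12] → 0x22007  P=1,RW=1,US=1,PS=0
  ✓ 0x22CBE  — 4 lookups
#1 VA=0xD87C380968A (r,kernel):
  L0 @0x14[27] → 0x24007  P=1,RW=1,US=1,PS=0
  L1 @0x24[31] → 0x28007  P=1,RW=1,US=1,PS=0
  L2 @0x28[28] → 0x29007  P=1,RW=1,US=1,PS=0
  L3 @0x29[9] → 0x2D007  P=1,RW=1,US=1,PS=0
  ✓ 0x2D68A  — 4 lookups
#2 VA=0xB874221E6DD (r,kernel):
  L0 @0x14[23] → 0x2E007  P=1,RW=1,US=1,PS=0
  L1 @0x2E[29] → 0x2F007  P=1,RW=1,US=1,PS=0
  L2 @0x2F[17] → 0x32007  P=1,RW=1,US=1,PS=0
  L3 @0x32[30] → 0x35007  P=1,RW=1,US=1,PS=0
  ✓ 0x356DD  — 4 lookups

Access #0 PA: 0x22CBE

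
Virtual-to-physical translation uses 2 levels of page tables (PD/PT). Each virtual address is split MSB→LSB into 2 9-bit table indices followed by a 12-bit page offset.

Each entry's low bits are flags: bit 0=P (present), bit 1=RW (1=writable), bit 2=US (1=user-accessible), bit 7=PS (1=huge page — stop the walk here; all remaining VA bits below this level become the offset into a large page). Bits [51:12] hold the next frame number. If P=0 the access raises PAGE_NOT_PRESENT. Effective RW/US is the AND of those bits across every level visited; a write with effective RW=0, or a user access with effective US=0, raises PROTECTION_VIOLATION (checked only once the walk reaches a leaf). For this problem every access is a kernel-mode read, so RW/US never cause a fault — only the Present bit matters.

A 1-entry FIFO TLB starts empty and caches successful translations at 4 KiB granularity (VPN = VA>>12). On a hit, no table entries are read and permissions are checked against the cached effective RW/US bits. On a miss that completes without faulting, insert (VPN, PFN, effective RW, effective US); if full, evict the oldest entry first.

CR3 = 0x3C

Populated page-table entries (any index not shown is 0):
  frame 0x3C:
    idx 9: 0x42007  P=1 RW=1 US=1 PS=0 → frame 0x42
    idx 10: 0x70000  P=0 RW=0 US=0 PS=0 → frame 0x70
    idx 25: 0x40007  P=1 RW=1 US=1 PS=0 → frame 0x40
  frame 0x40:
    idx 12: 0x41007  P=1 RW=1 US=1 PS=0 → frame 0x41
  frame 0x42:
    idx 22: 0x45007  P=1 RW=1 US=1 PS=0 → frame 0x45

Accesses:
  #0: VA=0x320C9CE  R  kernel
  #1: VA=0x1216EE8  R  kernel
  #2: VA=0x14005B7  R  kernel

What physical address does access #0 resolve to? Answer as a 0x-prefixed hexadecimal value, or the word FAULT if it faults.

Walk each access:
#0 VA=0x320C9CE (r,kernel):
  L0 @0x3C[25] → 0x40007  P=1,RW=1,US=1,PS=0
  L1 @0x40[12] → 0x41007  P=1,RW=1,US=1,PS=0
  ⇒ phys 0x419CE  [2 reads]
#1 VA=0x1216EE8 (r,kernel):
  L0 @0x3C[9] → 0x42007  P=1,RW=1,US=1,PS=0
  L1 @0x42[22] → 0x45007  P=1,RW=1,US=1,PS=0
  ⇒ phys 0x45EE8  [2 reads]
#2 VA=0x14005B7 (r,kernel):
  L0 @0x3C[10] → 0x70000  P=0,RW=0,US=0,PS=0
  ✗ PAGE_NOT_PRESENT  [1 reads]

Access #0 PA: 0x419CE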